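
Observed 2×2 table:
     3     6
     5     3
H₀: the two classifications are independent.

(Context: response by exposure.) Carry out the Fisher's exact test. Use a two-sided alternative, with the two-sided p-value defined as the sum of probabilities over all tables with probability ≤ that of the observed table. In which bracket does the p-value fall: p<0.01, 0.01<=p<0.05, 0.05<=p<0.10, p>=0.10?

Margins: r₁=9, r₂=8, c₁=8, c₂=9, n=17
p_obs = C(9,3)·C(8,5)/C(17,8); sum pmf over tables with pmf ≤ p_obs
p-value (two-sided) = 0.34694
→ bracket: p>=0.10

p-value bracket: p>=0.10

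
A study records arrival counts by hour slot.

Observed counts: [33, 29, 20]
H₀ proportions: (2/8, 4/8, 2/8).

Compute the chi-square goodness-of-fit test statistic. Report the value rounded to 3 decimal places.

test statistic = 11.146

n = 82; E_i = n·p_i = [20.50, 41.00, 20.50]
χ² = (33−20.50)²/20.50 + (29−41.00)²/41.00 + (20−20.50)²/20.50 = 11.1463
df = 2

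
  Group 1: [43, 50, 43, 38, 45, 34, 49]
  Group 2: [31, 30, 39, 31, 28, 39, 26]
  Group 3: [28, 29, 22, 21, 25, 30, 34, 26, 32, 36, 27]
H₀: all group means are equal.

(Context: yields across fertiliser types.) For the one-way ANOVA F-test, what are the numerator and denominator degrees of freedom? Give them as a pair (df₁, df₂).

k = 3 groups, N = 25 total
df = (k−1, N−k) = (3−1, 25−3) = (2, 22)

degrees of freedom = [2, 22]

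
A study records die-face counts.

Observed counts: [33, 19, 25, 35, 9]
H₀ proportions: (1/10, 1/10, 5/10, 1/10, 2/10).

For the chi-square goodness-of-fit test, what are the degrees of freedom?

df = k − 1 = 5 − 1 = 4

degrees of freedom = 4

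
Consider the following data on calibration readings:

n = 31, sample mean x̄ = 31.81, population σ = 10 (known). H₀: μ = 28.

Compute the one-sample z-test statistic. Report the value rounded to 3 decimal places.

SE = σ/√n = 10/√31 = 1.7961
z = (x̄−μ₀)/SE = (31.81−28)/1.7961 = 2.1213

test statistic = 2.121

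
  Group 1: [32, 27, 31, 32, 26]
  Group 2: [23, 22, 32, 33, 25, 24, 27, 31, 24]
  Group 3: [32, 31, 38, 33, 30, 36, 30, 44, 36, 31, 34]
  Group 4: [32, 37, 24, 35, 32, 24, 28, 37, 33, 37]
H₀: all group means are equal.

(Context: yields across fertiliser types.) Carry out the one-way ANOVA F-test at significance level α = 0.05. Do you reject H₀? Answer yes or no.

reject H₀: yes

Group means [29.60, 26.78, 34.09, 31.90], grand mean 30.943
SSB = Σnᵢ(x̄ᵢ−x̄)² = 283.321; SSW = ΣΣ(x−x̄ᵢ)² = 580.565
MSB = 283.321/3 = 94.4404; MSW = 580.565/31 = 18.7279
F = MSB/MSW = 5.0428
df = (3, 31)
p-value (upper-tail) = 0.00583
At α=0.05: p < α → reject H₀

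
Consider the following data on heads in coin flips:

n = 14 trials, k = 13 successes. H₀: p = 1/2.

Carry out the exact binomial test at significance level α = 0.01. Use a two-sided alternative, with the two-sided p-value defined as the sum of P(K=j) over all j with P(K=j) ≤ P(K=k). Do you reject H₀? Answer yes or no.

Exact binomial: n=14, k=13, p₀=1/2=0.5000
P(X=j) = C(n,j)·p₀^j·(1−p₀)^(n−j); p = Σ P(X=j) over j with P(X=j) ≤ P(X=13)
p-value (two-sided) = 0.00183
At α=0.01: p < α → reject H₀

reject H₀: yes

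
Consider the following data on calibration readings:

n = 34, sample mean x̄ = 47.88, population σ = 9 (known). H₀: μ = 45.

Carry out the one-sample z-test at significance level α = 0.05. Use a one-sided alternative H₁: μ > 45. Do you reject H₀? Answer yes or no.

SE = σ/√n = 9/√34 = 1.5435
z = (x̄−μ₀)/SE = (47.88−45)/1.5435 = 1.8659
p-value (one-sided, H₁ greater) = 0.03103
At α=0.05: p < α → reject H₀

reject H₀: yes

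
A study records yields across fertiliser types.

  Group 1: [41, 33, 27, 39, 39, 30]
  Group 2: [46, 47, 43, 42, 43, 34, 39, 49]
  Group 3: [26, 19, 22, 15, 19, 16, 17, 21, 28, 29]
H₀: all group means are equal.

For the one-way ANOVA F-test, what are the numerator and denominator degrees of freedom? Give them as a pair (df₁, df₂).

k = 3 groups, N = 24 total
df = (k−1, N−k) = (3−1, 24−3) = (2, 21)

degrees of freedom = [2, 21]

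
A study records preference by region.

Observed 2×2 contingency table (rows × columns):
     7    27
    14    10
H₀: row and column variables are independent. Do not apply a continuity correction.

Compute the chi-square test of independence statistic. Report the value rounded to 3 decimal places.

test statistic = 8.678

Row totals [34, 24], col totals [21, 37], n=58
χ² = (7−12.31)²/12.31 + (27−21.69)²/21.69 + (14−8.69)²/8.69 + (10−15.31)²/15.31 = 8.6780
df = 1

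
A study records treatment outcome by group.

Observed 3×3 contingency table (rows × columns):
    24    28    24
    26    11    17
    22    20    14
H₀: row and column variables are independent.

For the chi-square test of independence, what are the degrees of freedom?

degrees of freedom = 4

df = (r−1)(c−1) = (3−1)·(3−1) = 4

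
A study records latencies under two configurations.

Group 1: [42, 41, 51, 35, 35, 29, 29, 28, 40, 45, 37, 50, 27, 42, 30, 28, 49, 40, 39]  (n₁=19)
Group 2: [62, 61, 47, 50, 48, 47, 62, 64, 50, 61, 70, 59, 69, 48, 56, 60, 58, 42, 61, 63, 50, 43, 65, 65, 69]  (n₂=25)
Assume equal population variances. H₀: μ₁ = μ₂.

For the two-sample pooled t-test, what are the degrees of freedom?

degrees of freedom = 42

df = n₁ + n₂ − 2 = 19 + 25 − 2 = 42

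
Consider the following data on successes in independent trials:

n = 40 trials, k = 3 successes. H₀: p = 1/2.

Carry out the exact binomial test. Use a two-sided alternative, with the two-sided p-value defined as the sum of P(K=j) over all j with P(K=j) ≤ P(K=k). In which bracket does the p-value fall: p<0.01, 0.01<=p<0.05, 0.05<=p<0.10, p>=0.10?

p-value bracket: p<0.01

Exact binomial: n=40, k=3, p₀=1/2=0.5000
P(X=j) = C(n,j)·p₀^j·(1−p₀)^(n−j); p = Σ P(X=j) over j with P(X=j) ≤ P(X=3)
p-value (two-sided) = 0.00000
→ bracket: p<0.01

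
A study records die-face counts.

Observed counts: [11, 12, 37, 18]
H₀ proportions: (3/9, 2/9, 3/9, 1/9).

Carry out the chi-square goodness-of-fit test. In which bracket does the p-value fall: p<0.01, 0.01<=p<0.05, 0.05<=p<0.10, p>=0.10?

n = 78; E_i = n·p_i = [26.00, 17.33, 26.00, 8.67]
χ² = (11−26.00)²/26.00 + (12−17.33)²/17.33 + (37−26.00)²/26.00 + (18−8.67)²/8.67 = 25.0000
df = 3
p-value (upper-tail) = 0.00002
→ bracket: p<0.01

p-value bracket: p<0.01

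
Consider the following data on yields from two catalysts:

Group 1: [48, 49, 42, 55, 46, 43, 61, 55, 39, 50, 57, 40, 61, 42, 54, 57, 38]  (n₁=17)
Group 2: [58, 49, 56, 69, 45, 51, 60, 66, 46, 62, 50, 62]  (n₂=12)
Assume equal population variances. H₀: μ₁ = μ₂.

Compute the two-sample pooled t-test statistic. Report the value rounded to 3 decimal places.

test statistic = -2.351

x̄₁=49.235, s₁=7.742, n₁=17
x̄₂=56.167, s₂=7.930, n₂=12
s_p² = [16·7.742² + 11·7.930²]/27 = 61.1380
SE = √(s_p²·(1/17+1/12)) = 2.9481
t = (49.235−56.167)/2.9481 = -2.3511
df = 27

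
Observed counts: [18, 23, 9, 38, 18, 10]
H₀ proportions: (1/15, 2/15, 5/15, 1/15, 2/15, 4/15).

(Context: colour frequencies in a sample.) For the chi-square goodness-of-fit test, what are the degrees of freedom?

degrees of freedom = 5

df = k − 1 = 6 − 1 = 5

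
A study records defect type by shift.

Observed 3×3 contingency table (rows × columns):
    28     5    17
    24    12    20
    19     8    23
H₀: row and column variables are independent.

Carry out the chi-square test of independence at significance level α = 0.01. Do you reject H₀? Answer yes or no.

reject H₀: no

Row totals [50, 56, 50], col totals [71, 25, 60], n=156
χ² = (28−22.76)²/22.76 + (5−8.01)²/8.01 + (17−19.23)²/19.23 + (24−25.49)²/25.49 + (12−8.97)²/8.97 + (20−21.54)²/21.54 + (19−22.76)²/22.76 + (8−8.01)²/8.01 + (23−19.23)²/19.23 = 5.1754
df = 4
p-value (upper-tail) = 0.26977
At α=0.01: p ≥ α → fail to reject H₀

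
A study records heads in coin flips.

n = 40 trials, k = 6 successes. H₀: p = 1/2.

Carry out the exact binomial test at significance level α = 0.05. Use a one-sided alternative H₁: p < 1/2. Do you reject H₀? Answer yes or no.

reject H₀: yes

Exact binomial: n=40, k=6, p₀=1/2=0.5000
P(X≤6) from Σ C(n,i)·p₀^i·(1−p₀)^(n−i)
p-value (one-sided, H₁ less) = 0.00000
At α=0.05: p < α → reject H₀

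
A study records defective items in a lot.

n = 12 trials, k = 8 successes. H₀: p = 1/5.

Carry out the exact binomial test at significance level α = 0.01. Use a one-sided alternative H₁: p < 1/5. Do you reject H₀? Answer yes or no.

Exact binomial: n=12, k=8, p₀=1/5=0.2000
P(X≤8) from Σ C(n,i)·p₀^i·(1−p₀)^(n−i)
p-value (one-sided, H₁ less) = 0.99994
At α=0.01: p ≥ α → fail to reject H₀

reject H₀: no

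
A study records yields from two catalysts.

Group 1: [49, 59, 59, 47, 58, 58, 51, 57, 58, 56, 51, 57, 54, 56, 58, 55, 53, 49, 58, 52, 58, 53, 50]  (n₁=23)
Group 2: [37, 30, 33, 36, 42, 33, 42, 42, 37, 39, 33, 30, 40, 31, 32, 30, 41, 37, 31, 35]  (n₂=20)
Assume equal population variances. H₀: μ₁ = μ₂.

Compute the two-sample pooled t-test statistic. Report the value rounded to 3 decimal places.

x̄₁=54.609, s₁=3.714, n₁=23
x̄₂=35.550, s₂=4.347, n₂=20
s_p² = [22·3.714² + 19·4.347²]/41 = 16.1568
SE = √(s_p²·(1/23+1/20)) = 1.2289
t = (54.609−35.550)/1.2289 = 15.5082
df = 41

test statistic = 15.508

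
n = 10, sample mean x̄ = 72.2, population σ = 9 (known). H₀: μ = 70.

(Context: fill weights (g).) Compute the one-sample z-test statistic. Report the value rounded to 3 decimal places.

test statistic = 0.773

SE = σ/√n = 9/√10 = 2.8460
z = (x̄−μ₀)/SE = (72.2−70)/2.8460 = 0.7730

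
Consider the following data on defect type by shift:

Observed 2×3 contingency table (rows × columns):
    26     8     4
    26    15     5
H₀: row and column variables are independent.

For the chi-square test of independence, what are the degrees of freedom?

df = (r−1)(c−1) = (2−1)·(3−1) = 2

degrees of freedom = 2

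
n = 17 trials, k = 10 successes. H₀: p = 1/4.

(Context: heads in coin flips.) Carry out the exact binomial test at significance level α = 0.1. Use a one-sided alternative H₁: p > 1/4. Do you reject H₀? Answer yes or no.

Exact binomial: n=17, k=10, p₀=1/4=0.2500
P(X≥10) from Σ C(n,i)·p₀^i·(1−p₀)^(n−i)
p-value (one-sided, H₁ greater) = 0.00310
At α=0.1: p < α → reject H₀

reject H₀: yes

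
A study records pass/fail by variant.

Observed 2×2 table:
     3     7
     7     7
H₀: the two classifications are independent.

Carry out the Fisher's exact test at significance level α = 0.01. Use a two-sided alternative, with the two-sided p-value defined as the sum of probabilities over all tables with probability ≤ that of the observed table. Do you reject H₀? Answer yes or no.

reject H₀: no

Margins: r₁=10, r₂=14, c₁=10, c₂=14, n=24
p_obs = C(10,3)·C(14,7)/C(24,10); sum pmf over tables with pmf ≤ p_obs
p-value (two-sided) = 0.42122
At α=0.01: p ≥ α → fail to reject H₀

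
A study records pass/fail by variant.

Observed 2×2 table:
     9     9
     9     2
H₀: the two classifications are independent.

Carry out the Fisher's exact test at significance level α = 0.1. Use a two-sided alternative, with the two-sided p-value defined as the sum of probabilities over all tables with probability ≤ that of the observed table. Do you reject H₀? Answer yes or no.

Margins: r₁=18, r₂=11, c₁=18, c₂=11, n=29
p_obs = C(18,9)·C(11,9)/C(29,18); sum pmf over tables with pmf ≤ p_obs
p-value (two-sided) = 0.12545
At α=0.1: p ≥ α → fail to reject H₀

reject H₀: no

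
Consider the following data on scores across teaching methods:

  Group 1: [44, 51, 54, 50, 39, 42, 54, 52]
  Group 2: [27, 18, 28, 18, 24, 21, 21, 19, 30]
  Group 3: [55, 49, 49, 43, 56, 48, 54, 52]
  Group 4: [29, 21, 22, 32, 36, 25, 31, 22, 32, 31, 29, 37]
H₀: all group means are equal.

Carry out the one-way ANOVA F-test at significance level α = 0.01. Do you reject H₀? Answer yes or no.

Group means [48.25, 22.89, 50.75, 28.92], grand mean 36.351
SSB = Σnᵢ(x̄ᵢ−x̄)² = 5085.627; SSW = ΣΣ(x−x̄ᵢ)² = 846.806
MSB = 5085.627/3 = 1695.2090; MSW = 846.806/33 = 25.6608
F = MSB/MSW = 66.0623
df = (3, 33)
p-value (upper-tail) = 0.00000
At α=0.01: p < α → reject H₀

reject H₀: yes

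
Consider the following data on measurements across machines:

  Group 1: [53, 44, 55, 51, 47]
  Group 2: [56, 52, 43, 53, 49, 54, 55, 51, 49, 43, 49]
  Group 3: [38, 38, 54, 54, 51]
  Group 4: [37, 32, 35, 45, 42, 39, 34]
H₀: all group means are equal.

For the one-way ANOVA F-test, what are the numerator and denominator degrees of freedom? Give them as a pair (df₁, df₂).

k = 4 groups, N = 28 total
df = (k−1, N−k) = (4−1, 28−4) = (3, 24)

degrees of freedom = [3, 24]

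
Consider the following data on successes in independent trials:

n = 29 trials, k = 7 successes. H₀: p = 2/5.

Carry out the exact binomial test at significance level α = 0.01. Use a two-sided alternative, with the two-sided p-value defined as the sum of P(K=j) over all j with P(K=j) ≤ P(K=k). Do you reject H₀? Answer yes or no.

reject H₀: no

Exact binomial: n=29, k=7, p₀=2/5=0.4000
P(X=j) = C(n,j)·p₀^j·(1−p₀)^(n−j); p = Σ P(X=j) over j with P(X=j) ≤ P(X=7)
p-value (two-sided) = 0.08987
At α=0.01: p ≥ α → fail to reject H₀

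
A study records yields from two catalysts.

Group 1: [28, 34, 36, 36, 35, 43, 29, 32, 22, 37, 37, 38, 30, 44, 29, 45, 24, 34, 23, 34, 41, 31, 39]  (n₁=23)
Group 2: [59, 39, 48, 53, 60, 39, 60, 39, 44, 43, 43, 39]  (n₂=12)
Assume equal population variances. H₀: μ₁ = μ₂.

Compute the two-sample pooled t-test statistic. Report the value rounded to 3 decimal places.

x̄₁=33.957, s₁=6.392, n₁=23
x̄₂=47.167, s₂=8.611, n₂=12
s_p² = [22·6.392² + 11·8.611²]/33 = 51.9583
SE = √(s_p²·(1/23+1/12)) = 2.5669
t = (33.957−47.167)/2.5669 = -5.1464
df = 33

test statistic = -5.146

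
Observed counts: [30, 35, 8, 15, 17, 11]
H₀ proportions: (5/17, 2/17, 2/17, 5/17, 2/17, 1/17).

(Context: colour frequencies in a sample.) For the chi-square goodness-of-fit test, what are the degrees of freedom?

degrees of freedom = 5

df = k − 1 = 6 − 1 = 5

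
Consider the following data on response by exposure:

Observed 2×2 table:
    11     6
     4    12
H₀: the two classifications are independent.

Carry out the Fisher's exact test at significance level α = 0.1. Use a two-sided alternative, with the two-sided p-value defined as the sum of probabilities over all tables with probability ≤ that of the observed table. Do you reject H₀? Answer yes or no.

reject H₀: yes

Margins: r₁=17, r₂=16, c₁=15, c₂=18, n=33
p_obs = C(17,11)·C(16,4)/C(33,15); sum pmf over tables with pmf ≤ p_obs
p-value (two-sided) = 0.03664
At α=0.1: p < α → reject H₀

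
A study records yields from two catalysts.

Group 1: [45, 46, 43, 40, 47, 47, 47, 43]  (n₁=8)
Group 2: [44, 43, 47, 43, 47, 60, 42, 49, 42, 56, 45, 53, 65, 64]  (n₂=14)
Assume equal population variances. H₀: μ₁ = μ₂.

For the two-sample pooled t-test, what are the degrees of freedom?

df = n₁ + n₂ − 2 = 8 + 14 − 2 = 20

degrees of freedom = 20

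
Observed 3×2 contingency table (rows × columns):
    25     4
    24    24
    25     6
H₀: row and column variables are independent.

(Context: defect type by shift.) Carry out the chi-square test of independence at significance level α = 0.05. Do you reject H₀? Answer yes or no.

Row totals [29, 48, 31], col totals [74, 34], n=108
χ² = (25−19.87)²/19.87 + (4−9.13)²/9.13 + (24−32.89)²/32.89 + (24−15.11)²/15.11 + (25−21.24)²/21.24 + (6−9.76)²/9.76 = 13.9510
df = 2
p-value (upper-tail) = 0.00093
At α=0.05: p < α → reject H₀

reject H₀: yes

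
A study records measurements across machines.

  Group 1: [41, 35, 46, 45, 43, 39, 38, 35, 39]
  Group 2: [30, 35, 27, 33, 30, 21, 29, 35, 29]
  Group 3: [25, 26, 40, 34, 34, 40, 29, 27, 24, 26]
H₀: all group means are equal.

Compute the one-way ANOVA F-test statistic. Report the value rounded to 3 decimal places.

Group means [40.11, 29.89, 30.50], grand mean 33.393
SSB = Σnᵢ(x̄ᵢ−x̄)² = 600.401; SSW = ΣΣ(x−x̄ᵢ)² = 610.278
MSB = 600.401/2 = 300.2004; MSW = 610.278/25 = 24.4111
F = MSB/MSW = 12.2977
df = (2, 25)

test statistic = 12.298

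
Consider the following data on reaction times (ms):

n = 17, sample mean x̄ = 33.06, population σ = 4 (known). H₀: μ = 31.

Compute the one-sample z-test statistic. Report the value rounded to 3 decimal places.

test statistic = 2.123

SE = σ/√n = 4/√17 = 0.9701
z = (x̄−μ₀)/SE = (33.06−31)/0.9701 = 2.1234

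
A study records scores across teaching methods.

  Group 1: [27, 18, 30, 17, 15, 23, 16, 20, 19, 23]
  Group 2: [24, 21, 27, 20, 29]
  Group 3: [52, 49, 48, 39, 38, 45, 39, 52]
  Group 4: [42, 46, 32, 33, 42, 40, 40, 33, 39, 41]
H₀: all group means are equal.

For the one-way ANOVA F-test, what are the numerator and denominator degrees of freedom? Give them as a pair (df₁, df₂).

degrees of freedom = [3, 29]

k = 4 groups, N = 33 total
df = (k−1, N−k) = (4−1, 33−4) = (3, 29)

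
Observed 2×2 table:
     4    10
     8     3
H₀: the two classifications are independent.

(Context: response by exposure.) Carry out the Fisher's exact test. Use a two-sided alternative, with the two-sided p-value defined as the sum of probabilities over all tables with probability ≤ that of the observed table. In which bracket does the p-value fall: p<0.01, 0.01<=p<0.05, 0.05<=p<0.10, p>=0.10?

p-value bracket: 0.01<=p<0.05

Margins: r₁=14, r₂=11, c₁=12, c₂=13, n=25
p_obs = C(14,4)·C(11,8)/C(25,12); sum pmf over tables with pmf ≤ p_obs
p-value (two-sided) = 0.04718
→ bracket: 0.01<=p<0.05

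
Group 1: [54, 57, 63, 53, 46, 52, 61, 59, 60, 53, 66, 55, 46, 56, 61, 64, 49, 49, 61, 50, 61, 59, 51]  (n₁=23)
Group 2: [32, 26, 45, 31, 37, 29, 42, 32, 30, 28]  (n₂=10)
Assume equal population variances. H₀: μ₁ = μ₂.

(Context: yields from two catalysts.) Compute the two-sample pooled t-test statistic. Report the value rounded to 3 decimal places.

x̄₁=55.913, s₁=5.822, n₁=23
x̄₂=33.200, s₂=6.197, n₂=10
s_p² = [22·5.822² + 9·6.197²]/31 = 35.2073
SE = √(s_p²·(1/23+1/10)) = 2.2476
t = (55.913−33.200)/2.2476 = 10.1057
df = 31

test statistic = 10.106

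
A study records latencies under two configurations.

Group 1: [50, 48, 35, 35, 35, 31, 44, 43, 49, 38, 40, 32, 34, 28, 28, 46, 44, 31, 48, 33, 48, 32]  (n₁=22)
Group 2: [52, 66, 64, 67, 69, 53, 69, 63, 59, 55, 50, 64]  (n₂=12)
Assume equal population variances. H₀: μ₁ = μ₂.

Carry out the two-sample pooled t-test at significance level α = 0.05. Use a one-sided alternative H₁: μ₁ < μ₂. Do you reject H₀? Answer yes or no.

x̄₁=38.727, s₁=7.421, n₁=22
x̄₂=60.917, s₂=6.855, n₂=12
s_p² = [21·7.421² + 11·6.855²]/32 = 52.2900
SE = √(s_p²·(1/22+1/12)) = 2.5951
t = (38.727−60.917)/2.5951 = -8.5506
df = 32
p-value (one-sided, H₁ less) = 0.00000
At α=0.05: p < α → reject H₀

reject H₀: yes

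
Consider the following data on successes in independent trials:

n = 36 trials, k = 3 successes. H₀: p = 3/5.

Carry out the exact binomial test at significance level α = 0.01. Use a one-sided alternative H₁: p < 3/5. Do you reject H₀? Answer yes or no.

Exact binomial: n=36, k=3, p₀=3/5=0.6000
P(X≤3) from Σ C(n,i)·p₀^i·(1−p₀)^(n−i)
p-value (one-sided, H₁ less) = 0.00000
At α=0.01: p < α → reject H₀

reject H₀: yes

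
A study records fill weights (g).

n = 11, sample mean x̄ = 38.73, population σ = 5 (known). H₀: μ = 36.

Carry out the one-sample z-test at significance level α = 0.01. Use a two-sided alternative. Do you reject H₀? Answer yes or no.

SE = σ/√n = 5/√11 = 1.5076
z = (x̄−μ₀)/SE = (38.73−36)/1.5076 = 1.8109
p-value (two-sided) = 0.07016
At α=0.01: p ≥ α → fail to reject H₀

reject H₀: no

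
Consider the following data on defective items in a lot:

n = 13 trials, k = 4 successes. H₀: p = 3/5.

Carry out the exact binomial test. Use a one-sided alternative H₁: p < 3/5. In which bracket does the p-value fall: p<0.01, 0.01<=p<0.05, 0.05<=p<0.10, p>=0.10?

Exact binomial: n=13, k=4, p₀=3/5=0.6000
P(X≤4) from Σ C(n,i)·p₀^i·(1−p₀)^(n−i)
p-value (one-sided, H₁ less) = 0.03208
→ bracket: 0.01<=p<0.05

p-value bracket: 0.01<=p<0.05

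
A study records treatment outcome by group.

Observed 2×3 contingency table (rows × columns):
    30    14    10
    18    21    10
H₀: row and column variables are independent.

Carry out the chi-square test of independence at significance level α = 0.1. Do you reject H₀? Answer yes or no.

Row totals [54, 49], col totals [48, 35, 20], n=103
χ² = (30−25.17)²/25.17 + (14−18.35)²/18.35 + (10−10.49)²/10.49 + (18−22.83)²/22.83 + (21−16.65)²/16.65 + (10−9.51)²/9.51 = 4.1671
df = 2
p-value (upper-tail) = 0.12449
At α=0.1: p ≥ α → fail to reject H₀

reject H₀: no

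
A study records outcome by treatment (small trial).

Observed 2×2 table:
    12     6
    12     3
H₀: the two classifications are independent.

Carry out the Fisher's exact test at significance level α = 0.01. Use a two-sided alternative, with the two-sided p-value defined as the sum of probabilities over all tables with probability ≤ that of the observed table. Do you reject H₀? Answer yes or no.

Margins: r₁=18, r₂=15, c₁=24, c₂=9, n=33
p_obs = C(18,12)·C(15,12)/C(33,24); sum pmf over tables with pmf ≤ p_obs
p-value (two-sided) = 0.45849
At α=0.01: p ≥ α → fail to reject H₀

reject H₀: no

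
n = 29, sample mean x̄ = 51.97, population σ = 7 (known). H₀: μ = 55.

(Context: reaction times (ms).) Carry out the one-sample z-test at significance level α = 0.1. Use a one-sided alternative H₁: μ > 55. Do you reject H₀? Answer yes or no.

reject H₀: no

SE = σ/√n = 7/√29 = 1.2999
z = (x̄−μ₀)/SE = (51.97−55)/1.2999 = -2.3310
p-value (one-sided, H₁ greater) = 0.99012
At α=0.1: p ≥ α → fail to reject H₀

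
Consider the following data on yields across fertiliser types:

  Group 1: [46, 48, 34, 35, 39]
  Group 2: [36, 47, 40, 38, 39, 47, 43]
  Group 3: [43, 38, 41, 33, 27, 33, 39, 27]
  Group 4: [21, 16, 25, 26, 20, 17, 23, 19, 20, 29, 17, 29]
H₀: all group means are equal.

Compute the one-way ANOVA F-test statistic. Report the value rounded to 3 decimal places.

test statistic = 27.993

Group means [40.40, 41.43, 35.12, 21.83], grand mean 32.344
SSB = Σnᵢ(x̄ᵢ−x̄)² = 2289.763; SSW = ΣΣ(x−x̄ᵢ)² = 763.456
MSB = 2289.763/3 = 763.2543; MSW = 763.456/28 = 27.2663
F = MSB/MSW = 27.9926
df = (3, 28)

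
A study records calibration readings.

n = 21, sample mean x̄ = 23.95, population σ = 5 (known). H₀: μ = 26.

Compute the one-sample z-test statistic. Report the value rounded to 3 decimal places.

test statistic = -1.879

SE = σ/√n = 5/√21 = 1.0911
z = (x̄−μ₀)/SE = (23.95−26)/1.0911 = -1.8789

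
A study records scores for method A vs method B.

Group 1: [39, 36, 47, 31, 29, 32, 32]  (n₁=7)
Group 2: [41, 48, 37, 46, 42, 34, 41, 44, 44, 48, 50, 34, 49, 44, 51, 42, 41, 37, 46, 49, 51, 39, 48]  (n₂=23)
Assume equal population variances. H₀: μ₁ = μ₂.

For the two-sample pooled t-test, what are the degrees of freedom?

df = n₁ + n₂ − 2 = 7 + 23 − 2 = 28

degrees of freedom = 28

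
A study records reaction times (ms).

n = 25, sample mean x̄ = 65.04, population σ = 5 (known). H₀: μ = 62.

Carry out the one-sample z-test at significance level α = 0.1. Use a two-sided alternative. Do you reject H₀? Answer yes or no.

SE = σ/√n = 5/√25 = 1.0000
z = (x̄−μ₀)/SE = (65.04−62)/1.0000 = 3.0400
p-value (two-sided) = 0.00237
At α=0.1: p < α → reject H₀

reject H₀: yes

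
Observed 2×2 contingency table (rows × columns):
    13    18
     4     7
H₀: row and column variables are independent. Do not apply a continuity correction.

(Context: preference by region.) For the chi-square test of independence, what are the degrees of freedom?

df = (r−1)(c−1) = (2−1)·(2−1) = 1

degrees of freedom = 1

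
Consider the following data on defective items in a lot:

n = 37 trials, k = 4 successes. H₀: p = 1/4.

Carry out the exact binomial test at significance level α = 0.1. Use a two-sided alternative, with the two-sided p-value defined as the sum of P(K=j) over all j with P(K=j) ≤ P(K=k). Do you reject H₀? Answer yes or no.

Exact binomial: n=37, k=4, p₀=1/4=0.2500
P(X=j) = C(n,j)·p₀^j·(1−p₀)^(n−j); p = Σ P(X=j) over j with P(X=j) ≤ P(X=4)
p-value (two-sided) = 0.05560
At α=0.1: p < α → reject H₀

reject H₀: yes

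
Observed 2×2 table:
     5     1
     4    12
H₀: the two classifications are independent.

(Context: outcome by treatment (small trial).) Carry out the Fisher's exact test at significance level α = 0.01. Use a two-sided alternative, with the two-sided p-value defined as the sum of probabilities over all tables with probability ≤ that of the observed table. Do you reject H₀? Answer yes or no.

Margins: r₁=6, r₂=16, c₁=9, c₂=13, n=22
p_obs = C(6,5)·C(16,4)/C(22,9); sum pmf over tables with pmf ≤ p_obs
p-value (two-sided) = 0.02308
At α=0.01: p ≥ α → fail to reject H₀

reject H₀: no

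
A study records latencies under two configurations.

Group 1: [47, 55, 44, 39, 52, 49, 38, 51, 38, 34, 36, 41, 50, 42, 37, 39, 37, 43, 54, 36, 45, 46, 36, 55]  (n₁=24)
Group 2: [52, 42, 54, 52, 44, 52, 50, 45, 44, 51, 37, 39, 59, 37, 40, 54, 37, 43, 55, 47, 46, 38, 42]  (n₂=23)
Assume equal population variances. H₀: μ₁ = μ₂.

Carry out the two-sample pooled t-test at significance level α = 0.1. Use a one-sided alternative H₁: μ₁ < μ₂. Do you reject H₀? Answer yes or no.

x̄₁=43.500, s₁=6.757, n₁=24
x̄₂=46.087, s₂=6.640, n₂=23
s_p² = [23·6.757² + 22·6.640²]/45 = 44.8850
SE = √(s_p²·(1/24+1/23)) = 1.9549
t = (43.500−46.087)/1.9549 = -1.3233
df = 45
p-value (one-sided, H₁ less) = 0.09621
At α=0.1: p < α → reject H₀

reject H₀: yes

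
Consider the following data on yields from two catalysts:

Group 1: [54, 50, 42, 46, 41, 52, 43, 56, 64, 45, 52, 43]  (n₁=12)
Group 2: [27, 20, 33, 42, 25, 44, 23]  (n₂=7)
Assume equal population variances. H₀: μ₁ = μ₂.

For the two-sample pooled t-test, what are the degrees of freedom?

df = n₁ + n₂ − 2 = 12 + 7 − 2 = 17

degrees of freedom = 17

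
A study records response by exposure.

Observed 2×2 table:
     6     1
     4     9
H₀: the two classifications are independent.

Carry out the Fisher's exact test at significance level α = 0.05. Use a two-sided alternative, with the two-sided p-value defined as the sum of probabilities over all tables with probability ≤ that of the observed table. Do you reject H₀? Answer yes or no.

Margins: r₁=7, r₂=13, c₁=10, c₂=10, n=20
p_obs = C(7,6)·C(13,4)/C(20,10); sum pmf over tables with pmf ≤ p_obs
p-value (two-sided) = 0.05728
At α=0.05: p ≥ α → fail to reject H₀

reject H₀: no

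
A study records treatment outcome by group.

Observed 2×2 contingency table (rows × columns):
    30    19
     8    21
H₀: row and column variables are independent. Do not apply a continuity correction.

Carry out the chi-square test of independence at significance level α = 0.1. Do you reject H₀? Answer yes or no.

reject H₀: yes

Row totals [49, 29], col totals [38, 40], n=78
χ² = (30−23.87)²/23.87 + (19−25.13)²/25.13 + (8−14.13)²/14.13 + (21−14.87)²/14.87 = 8.2511
df = 1
p-value (upper-tail) = 0.00407
At α=0.1: p < α → reject H₀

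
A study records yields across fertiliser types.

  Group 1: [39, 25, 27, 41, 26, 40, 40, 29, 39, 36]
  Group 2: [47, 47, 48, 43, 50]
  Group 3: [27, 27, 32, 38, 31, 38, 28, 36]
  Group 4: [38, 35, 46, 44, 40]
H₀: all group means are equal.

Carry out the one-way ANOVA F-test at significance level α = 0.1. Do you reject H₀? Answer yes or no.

Group means [34.20, 47.00, 32.12, 40.60], grand mean 37.036
SSB = Σnᵢ(x̄ᵢ−x̄)² = 833.289; SSW = ΣΣ(x−x̄ᵢ)² = 653.675
MSB = 833.289/3 = 277.7631; MSW = 653.675/24 = 27.2365
F = MSB/MSW = 10.1982
df = (3, 24)
p-value (upper-tail) = 0.00016
At α=0.1: p < α → reject H₀

reject H₀: yes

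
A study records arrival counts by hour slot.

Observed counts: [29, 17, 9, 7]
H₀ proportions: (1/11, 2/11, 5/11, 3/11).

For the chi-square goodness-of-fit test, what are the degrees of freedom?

df = k − 1 = 4 − 1 = 3

degrees of freedom = 3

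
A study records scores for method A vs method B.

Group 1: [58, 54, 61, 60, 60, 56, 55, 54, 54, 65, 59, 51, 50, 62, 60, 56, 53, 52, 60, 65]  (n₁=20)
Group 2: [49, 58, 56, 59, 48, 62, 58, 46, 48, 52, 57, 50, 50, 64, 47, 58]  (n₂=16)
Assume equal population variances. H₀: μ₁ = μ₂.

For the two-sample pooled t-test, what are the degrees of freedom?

df = n₁ + n₂ − 2 = 20 + 16 − 2 = 34

degrees of freedom = 34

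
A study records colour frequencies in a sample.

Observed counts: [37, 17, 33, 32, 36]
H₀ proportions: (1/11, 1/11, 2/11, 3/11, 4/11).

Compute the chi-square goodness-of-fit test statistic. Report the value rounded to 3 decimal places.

n = 155; E_i = n·p_i = [14.09, 14.09, 28.18, 42.27, 56.36]
χ² = (37−14.09)²/14.09 + (17−14.09)²/14.09 + (33−28.18)²/28.18 + (32−42.27)²/42.27 + (36−56.36)²/56.36 = 48.5237
df = 4

test statistic = 48.524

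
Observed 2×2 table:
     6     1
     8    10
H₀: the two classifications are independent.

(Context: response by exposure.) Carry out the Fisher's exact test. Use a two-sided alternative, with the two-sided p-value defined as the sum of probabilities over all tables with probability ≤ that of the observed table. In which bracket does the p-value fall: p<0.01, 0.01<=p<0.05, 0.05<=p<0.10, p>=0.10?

p-value bracket: 0.05<=p<0.10

Margins: r₁=7, r₂=18, c₁=14, c₂=11, n=25
p_obs = C(7,6)·C(18,8)/C(25,14); sum pmf over tables with pmf ≤ p_obs
p-value (two-sided) = 0.09000
→ bracket: 0.05<=p<0.10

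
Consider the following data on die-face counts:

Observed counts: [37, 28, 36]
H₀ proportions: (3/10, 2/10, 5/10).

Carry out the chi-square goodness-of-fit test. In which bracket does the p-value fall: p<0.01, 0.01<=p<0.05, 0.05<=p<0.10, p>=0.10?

n = 101; E_i = n·p_i = [30.30, 20.20, 50.50]
χ² = (37−30.30)²/30.30 + (28−20.20)²/20.20 + (36−50.50)²/50.50 = 8.6568
df = 2
p-value (upper-tail) = 0.01319
→ bracket: 0.01<=p<0.05

p-value bracket: 0.01<=p<0.05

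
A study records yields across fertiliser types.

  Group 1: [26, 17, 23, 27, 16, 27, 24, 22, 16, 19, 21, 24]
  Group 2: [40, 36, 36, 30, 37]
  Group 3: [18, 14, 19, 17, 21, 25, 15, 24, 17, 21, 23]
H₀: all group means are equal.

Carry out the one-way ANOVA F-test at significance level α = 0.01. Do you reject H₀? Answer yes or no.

Group means [21.83, 35.80, 19.45], grand mean 23.393
SSB = Σnᵢ(x̄ᵢ−x̄)² = 969.485; SSW = ΣΣ(x−x̄ᵢ)² = 367.194
MSB = 969.485/2 = 484.7423; MSW = 367.194/25 = 14.6878
F = MSB/MSW = 33.0032
df = (2, 25)
p-value (upper-tail) = 0.00000
At α=0.01: p < α → reject H₀

reject H₀: yes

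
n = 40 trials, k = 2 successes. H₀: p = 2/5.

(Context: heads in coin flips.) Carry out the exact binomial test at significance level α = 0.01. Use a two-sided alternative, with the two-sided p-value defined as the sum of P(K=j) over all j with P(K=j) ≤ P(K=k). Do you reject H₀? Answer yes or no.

Exact binomial: n=40, k=2, p₀=2/5=0.4000
P(X=j) = C(n,j)·p₀^j·(1−p₀)^(n−j); p = Σ P(X=j) over j with P(X=j) ≤ P(X=2)
p-value (two-sided) = 0.00000
At α=0.01: p < α → reject H₀

reject H₀: yes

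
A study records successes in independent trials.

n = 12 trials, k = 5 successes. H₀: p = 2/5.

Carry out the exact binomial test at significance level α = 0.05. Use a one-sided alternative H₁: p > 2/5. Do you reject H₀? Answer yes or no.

reject H₀: no

Exact binomial: n=12, k=5, p₀=2/5=0.4000
P(X≥5) from Σ C(n,i)·p₀^i·(1−p₀)^(n−i)
p-value (one-sided, H₁ greater) = 0.56182
At α=0.05: p ≥ α → fail to reject H₀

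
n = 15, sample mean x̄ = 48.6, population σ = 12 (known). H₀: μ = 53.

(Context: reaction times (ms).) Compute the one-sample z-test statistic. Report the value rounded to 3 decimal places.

SE = σ/√n = 12/√15 = 3.0984
z = (x̄−μ₀)/SE = (48.6−53)/3.0984 = -1.4201

test statistic = -1.420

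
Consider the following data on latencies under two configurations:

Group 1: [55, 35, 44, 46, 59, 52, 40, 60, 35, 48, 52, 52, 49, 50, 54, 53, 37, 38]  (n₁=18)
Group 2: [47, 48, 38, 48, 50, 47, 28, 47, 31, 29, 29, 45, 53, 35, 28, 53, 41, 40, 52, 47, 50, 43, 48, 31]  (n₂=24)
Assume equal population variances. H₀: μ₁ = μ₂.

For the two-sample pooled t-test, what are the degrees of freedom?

degrees of freedom = 40

df = n₁ + n₂ − 2 = 18 + 24 − 2 = 40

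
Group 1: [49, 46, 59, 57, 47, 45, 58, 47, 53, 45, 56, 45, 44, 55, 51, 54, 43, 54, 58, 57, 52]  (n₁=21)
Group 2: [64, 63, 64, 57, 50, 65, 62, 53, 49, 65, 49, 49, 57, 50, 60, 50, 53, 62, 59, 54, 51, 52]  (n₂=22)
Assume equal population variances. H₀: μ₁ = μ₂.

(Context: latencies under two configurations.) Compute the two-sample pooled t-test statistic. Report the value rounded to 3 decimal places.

x̄₁=51.190, s₁=5.382, n₁=21
x̄₂=56.273, s₂=5.994, n₂=22
s_p² = [20·5.382² + 21·5.994²]/41 = 32.5269
SE = √(s_p²·(1/21+1/22)) = 1.7399
t = (51.190−56.273)/1.7399 = -2.9209
df = 41

test statistic = -2.921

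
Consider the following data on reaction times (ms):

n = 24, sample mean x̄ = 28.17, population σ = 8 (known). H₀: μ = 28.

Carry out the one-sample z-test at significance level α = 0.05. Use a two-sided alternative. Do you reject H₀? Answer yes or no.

SE = σ/√n = 8/√24 = 1.6330
z = (x̄−μ₀)/SE = (28.17−28)/1.6330 = 0.1041
p-value (two-sided) = 0.91709
At α=0.05: p ≥ α → fail to reject H₀

reject H₀: no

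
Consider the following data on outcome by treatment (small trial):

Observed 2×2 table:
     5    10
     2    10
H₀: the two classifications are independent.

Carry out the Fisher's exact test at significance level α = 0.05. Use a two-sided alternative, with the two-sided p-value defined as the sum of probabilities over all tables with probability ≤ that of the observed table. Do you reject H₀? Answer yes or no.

reject H₀: no

Margins: r₁=15, r₂=12, c₁=7, c₂=20, n=27
p_obs = C(15,5)·C(12,2)/C(27,7); sum pmf over tables with pmf ≤ p_obs
p-value (two-sided) = 0.40821
At α=0.05: p ≥ α → fail to reject H₀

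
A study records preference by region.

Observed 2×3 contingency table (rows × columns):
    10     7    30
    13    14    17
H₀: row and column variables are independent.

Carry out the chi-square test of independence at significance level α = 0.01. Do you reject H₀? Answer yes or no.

Row totals [47, 44], col totals [23, 21, 47], n=91
χ² = (10−11.88)²/11.88 + (7−10.85)²/10.85 + (30−24.27)²/24.27 + (13−11.12)²/11.12 + (14−10.15)²/10.15 + (17−22.73)²/22.73 = 6.2283
df = 2
p-value (upper-tail) = 0.04442
At α=0.01: p ≥ α → fail to reject H₀

reject H₀: no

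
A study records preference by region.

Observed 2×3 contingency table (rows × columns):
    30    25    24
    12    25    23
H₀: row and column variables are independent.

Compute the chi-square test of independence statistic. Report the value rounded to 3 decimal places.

test statistic = 5.236

Row totals [79, 60], col totals [42, 50, 47], n=139
χ² = (30−23.87)²/23.87 + (25−28.42)²/28.42 + (24−26.71)²/26.71 + (12−18.13)²/18.13 + (25−21.58)²/21.58 + (23−20.29)²/20.29 = 5.2363
df = 2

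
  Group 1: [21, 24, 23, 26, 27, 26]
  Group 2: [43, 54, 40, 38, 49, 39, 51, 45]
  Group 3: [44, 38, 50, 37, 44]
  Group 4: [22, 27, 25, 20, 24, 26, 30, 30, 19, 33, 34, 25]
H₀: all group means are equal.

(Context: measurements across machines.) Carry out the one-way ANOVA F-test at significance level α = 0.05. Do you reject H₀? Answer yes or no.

reject H₀: yes

Group means [24.50, 44.88, 42.60, 26.25], grand mean 33.355
SSB = Σnᵢ(x̄ᵢ−x̄)² = 2565.272; SSW = ΣΣ(x−x̄ᵢ)² = 635.825
MSB = 2565.272/3 = 855.0906; MSW = 635.825/27 = 23.5491
F = MSB/MSW = 36.3110
df = (3, 27)
p-value (upper-tail) = 0.00000
At α=0.05: p < α → reject H₀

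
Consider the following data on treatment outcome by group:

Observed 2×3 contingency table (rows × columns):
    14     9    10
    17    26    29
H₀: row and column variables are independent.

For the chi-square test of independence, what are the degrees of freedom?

degrees of freedom = 2

df = (r−1)(c−1) = (2−1)·(3−1) = 2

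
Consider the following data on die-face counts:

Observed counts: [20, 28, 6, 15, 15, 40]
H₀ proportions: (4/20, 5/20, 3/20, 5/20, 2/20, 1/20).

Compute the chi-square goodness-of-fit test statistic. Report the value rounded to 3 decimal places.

n = 124; E_i = n·p_i = [24.80, 31.00, 18.60, 31.00, 12.40, 6.20]
χ² = (20−24.80)²/24.80 + (28−31.00)²/31.00 + (6−18.60)²/18.60 + (15−31.00)²/31.00 + (15−12.40)²/12.40 + (40−6.20)²/6.20 = 202.8226
df = 5

test statistic = 202.823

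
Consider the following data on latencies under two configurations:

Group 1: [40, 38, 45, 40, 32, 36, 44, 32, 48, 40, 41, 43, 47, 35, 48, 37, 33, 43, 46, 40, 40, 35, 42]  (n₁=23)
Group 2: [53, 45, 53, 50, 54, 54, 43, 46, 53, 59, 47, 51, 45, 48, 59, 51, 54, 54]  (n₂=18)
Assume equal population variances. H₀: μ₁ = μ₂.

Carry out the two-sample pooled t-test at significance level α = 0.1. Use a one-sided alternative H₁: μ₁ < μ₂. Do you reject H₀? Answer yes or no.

reject H₀: yes

x̄₁=40.217, s₁=4.917, n₁=23
x̄₂=51.056, s₂=4.621, n₂=18
s_p² = [22·4.917² + 17·4.621²]/39 = 22.9451
SE = √(s_p²·(1/23+1/18)) = 1.5074
t = (40.217−51.056)/1.5074 = -7.1898
df = 39
p-value (one-sided, H₁ less) = 0.00000
At α=0.1: p < α → reject H₀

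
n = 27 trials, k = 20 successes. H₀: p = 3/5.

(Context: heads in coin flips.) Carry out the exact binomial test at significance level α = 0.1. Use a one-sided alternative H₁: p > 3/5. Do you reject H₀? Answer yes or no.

Exact binomial: n=27, k=20, p₀=3/5=0.6000
P(X≥20) from Σ C(n,i)·p₀^i·(1−p₀)^(n−i)
p-value (one-sided, H₁ greater) = 0.09529
At α=0.1: p < α → reject H₀

reject H₀: yes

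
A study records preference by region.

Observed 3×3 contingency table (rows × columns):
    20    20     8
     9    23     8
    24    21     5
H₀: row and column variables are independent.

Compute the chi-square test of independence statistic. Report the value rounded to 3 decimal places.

test statistic = 7.031

Row totals [48, 40, 50], col totals [53, 64, 21], n=138
χ² = (20−18.43)²/18.43 + (20−22.26)²/22.26 + (8−7.30)²/7.30 + (9−15.36)²/15.36 + (23−18.55)²/18.55 + (8−6.09)²/6.09 + (24−19.20)²/19.20 + (21−23.19)²/23.19 + (5−7.61)²/7.61 = 7.0314
df = 4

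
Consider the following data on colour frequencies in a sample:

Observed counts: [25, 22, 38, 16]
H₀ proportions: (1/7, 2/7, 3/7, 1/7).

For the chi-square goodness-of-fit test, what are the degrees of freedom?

degrees of freedom = 3

df = k − 1 = 4 − 1 = 3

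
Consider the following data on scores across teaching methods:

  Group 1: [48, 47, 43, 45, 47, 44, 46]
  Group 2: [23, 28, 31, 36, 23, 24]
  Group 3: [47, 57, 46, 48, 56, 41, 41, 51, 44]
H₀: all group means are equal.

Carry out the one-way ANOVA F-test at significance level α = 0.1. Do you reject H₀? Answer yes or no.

Group means [45.71, 27.50, 47.89], grand mean 41.636
SSB = Σnᵢ(x̄ᵢ−x̄)² = 1667.273; SSW = ΣΣ(x−x̄ᵢ)² = 429.817
MSB = 1667.273/2 = 833.6367; MSW = 429.817/19 = 22.6220
F = MSB/MSW = 36.8508
df = (2, 19)
p-value (upper-tail) = 0.00000
At α=0.1: p < α → reject H₀

reject H₀: yes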